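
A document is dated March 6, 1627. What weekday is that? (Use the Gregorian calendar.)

Saturday

Doomsday rule: the anchor day for the 1600s is Tuesday. For year 27: 27÷12 = 2 r 3, and 3÷4 = 0, so 2+3+0 = 5.
Tuesday + 5 ≡ Sunday — that's 1627's doomsday.
In March the doomsday date is Mar 14.
Mar 6 is 8 days before Mar 14; 8 mod 7 = 1, so Sunday − 1 = Saturday.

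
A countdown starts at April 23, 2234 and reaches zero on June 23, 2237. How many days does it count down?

Apr 23, 2234 → Apr 23, 2235: 365 days.
Apr 23, 2235 → Apr 23, 2236: 366 days (Feb 29, 2236 is in that span).
Apr 23, 2236 → Apr 23, 2237: 365 days.
Apr 23, 2237 → May 23, 2237: 30 days (April has 30).
May 23, 2237 → Jun 23, 2237: 31 days.
Total: 1157 days.

1157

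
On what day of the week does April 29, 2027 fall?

Doomsday rule: the anchor day for the 2000s is Tuesday. For year 27: 27÷12 = 2 r 3, and 3÷4 = 0, so 2+3+0 = 5.
Tuesday + 5 ≡ Sunday — that's 2027's doomsday.
In April the doomsday date is Apr 4.
Apr 29 is 25 days after Apr 4; 25 mod 7 = 4, so Sunday + 4 = Thursday.

Thursday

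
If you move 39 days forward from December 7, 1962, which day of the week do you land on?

Tuesday

Dec 7, 1962 is a Friday.
39 mod 7 = 4, so 39 days after a Friday is Friday + 4 = Tuesday.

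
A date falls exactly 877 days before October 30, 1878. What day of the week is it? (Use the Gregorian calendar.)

Monday

Oct 30, 1878 is a Wednesday.
877 mod 7 = 2, so 877 days before a Wednesday is Wednesday − 2 = Monday.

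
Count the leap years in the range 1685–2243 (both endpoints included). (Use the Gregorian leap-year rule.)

134

Multiples of 4 in [1685,2243]: 139.
Of those, multiples of 100: 6 (not leap unless ÷400).
Multiples of 400: 1.
Leap years = 139 − 6 + 1 = 134.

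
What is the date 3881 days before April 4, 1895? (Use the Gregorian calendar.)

August 18, 1884

−365 (one year) → Apr 4, 1894 (3516 left).
−365 (one year) → Apr 4, 1893 (3151 left).
−365 (one year) → Apr 4, 1892 (2786 left).
−366 (one year; includes Feb 29, 1892) → Apr 4, 1891 (2420 left).
−365 (one year) → Apr 4, 1890 (2055 left).
−365 (one year) → Apr 4, 1889 (1690 left).
−365 (one year) → Apr 4, 1888 (1325 left).
−366 (one year; includes Feb 29, 1888) → Apr 4, 1887 (959 left).
−365 (one year) → Apr 4, 1886 (594 left).
−365 (one year) → Apr 4, 1885 (229 left).
−4 → Mar 31, 1885 (end of Mar, 31 days; 225 left).
−31 → Feb 28, 1885 (end of Feb, 28 days; 194 left).
−28 → Jan 31, 1885 (end of Jan, 31 days; 166 left).
−31 → Dec 31, 1884 (end of Dec, 31 days; 135 left).
−31 → Nov 30, 1884 (end of Nov, 30 days; 104 left).
−30 → Oct 31, 1884 (end of Oct, 31 days; 74 left).
−31 → Sep 30, 1884 (end of Sep, 30 days; 43 left).
−30 → Aug 31, 1884 (end of Aug, 31 days; 13 left).
−13 → Aug 18, 1884.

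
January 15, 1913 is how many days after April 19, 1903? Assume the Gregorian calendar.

3559

Apr 19, 1903 → Apr 19, 1904: 366 days (Feb 29, 1904 is in that span).
Apr 19, 1904 → Apr 19, 1905: 365 days.
Apr 19, 1905 → Apr 19, 1906: 365 days.
Apr 19, 1906 → Apr 19, 1907: 365 days.
Apr 19, 1907 → Apr 19, 1908: 366 days (Feb 29, 1908 is in that span).
Apr 19, 1908 → Apr 19, 1909: 365 days.
Apr 19, 1909 → Apr 19, 1910: 365 days.
Apr 19, 1910 → Apr 19, 1911: 365 days.
Apr 19, 1911 → Apr 19, 1912: 366 days (Feb 29, 1912 is in that span).
Apr 19, 1912 → May 19, 1912: 30 days (April has 30).
May 19, 1912 → Jun 19, 1912: 31 days (May has 31).
Jun 19, 1912 → Jul 19, 1912: 30 days (June has 30).
Jul 19, 1912 → Aug 19, 1912: 31 days (July has 31).
Aug 19, 1912 → Sep 19, 1912: 31 days (August has 31).
Sep 19, 1912 → Oct 19, 1912: 30 days (September has 30).
Oct 19, 1912 → Nov 19, 1912: 31 days (October has 31).
Nov 19, 1912 → Dec 19, 1912: 30 days (November has 30).
Dec 19, 1912 → Jan 15, 1913: 27 days.
Total: 3559 days.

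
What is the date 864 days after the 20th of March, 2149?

+365 (one year) → Mar 20, 2150 (499 left).
+365 (one year) → Mar 20, 2151 (134 left).
Mar has 31 days: +12 → Apr 1, 2151 (122 left).
Apr has 30 days: +30 → May 1, 2151 (92 left).
May has 31 days: +31 → Jun 1, 2151 (61 left).
Jun has 30 days: +30 → Jul 1, 2151 (31 left).
Jul has 31 days: +31 → Aug 1, 2151 (0 left).

August 1, 2151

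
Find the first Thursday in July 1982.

July 1, 1982 is a Thursday.
The first Thursday is therefore July 1 (same day).

July 1, 1982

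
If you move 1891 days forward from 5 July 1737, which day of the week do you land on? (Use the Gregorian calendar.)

Jul 5, 1737 is a Friday.
1891 mod 7 = 1, so 1891 days after a Friday is Friday + 1 = Saturday.

Saturday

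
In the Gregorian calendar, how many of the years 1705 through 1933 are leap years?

55

Multiples of 4 in [1705,1933]: 57.
Of those, multiples of 100: 2 (not leap unless ÷400).
Multiples of 400: 0.
Leap years = 57 − 2 + 0 = 55.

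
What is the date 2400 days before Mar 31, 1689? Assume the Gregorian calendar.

−365 (one year) → Mar 31, 1688 (2035 left).
−366 (one year; includes Feb 29, 1688) → Mar 31, 1687 (1669 left).
−365 (one year) → Mar 31, 1686 (1304 left).
−365 (one year) → Mar 31, 1685 (939 left).
−365 (one year) → Mar 31, 1684 (574 left).
−366 (one year; includes Feb 29, 1684) → Mar 31, 1683 (208 left).
−31 → Feb 28, 1683 (end of Feb, 28 days; 177 left).
−28 → Jan 31, 1683 (end of Jan, 31 days; 149 left).
−31 → Dec 31, 1682 (end of Dec, 31 days; 118 left).
−31 → Nov 30, 1682 (end of Nov, 30 days; 87 left).
−30 → Oct 31, 1682 (end of Oct, 31 days; 57 left).
−31 → Sep 30, 1682 (end of Sep, 30 days; 26 left).
−26 → Sep 4, 1682.

September 4, 1682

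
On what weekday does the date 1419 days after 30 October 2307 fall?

First find the weekday of Oct 30, 2307. Doomsday rule: the anchor day for the 2300s is Wednesday. For year 07: 7÷12 = 0 r 7, and 7÷4 = 1, so 0+7+1 = 8.
Wednesday + 8 ≡ Thursday — that's 2307's doomsday.
In October the doomsday date is Oct 10.
Oct 30 is 20 days after Oct 10; 20 mod 7 = 6, so Thursday + 6 = Wednesday.
1419 mod 7 = 5, so 1419 days after a Wednesday is Wednesday + 5 = Monday.

Monday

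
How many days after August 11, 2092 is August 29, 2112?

7322

Aug 11, 2092 → Aug 11, 2093: 365 days.
Aug 11, 2093 → Aug 11, 2094: 365 days.
Aug 11, 2094 → Aug 11, 2095: 365 days.
Aug 11, 2095 → Aug 11, 2096: 366 days (Feb 29, 2096 is in that span).
Aug 11, 2096 → Aug 11, 2097: 365 days.
Aug 11, 2097 → Aug 11, 2098: 365 days.
Aug 11, 2098 → Aug 11, 2099: 365 days.
Aug 11, 2099 → Aug 11, 2100: 365 days.
Aug 11, 2100 → Aug 11, 2101: 365 days.
Aug 11, 2101 → Aug 11, 2102: 365 days.
Aug 11, 2102 → Aug 11, 2103: 365 days.
Aug 11, 2103 → Aug 11, 2104: 366 days (Feb 29, 2104 is in that span).
Aug 11, 2104 → Aug 11, 2105: 365 days.
Aug 11, 2105 → Aug 11, 2106: 365 days.
Aug 11, 2106 → Aug 11, 2107: 365 days.
Aug 11, 2107 → Aug 11, 2108: 366 days (Feb 29, 2108 is in that span).
Aug 11, 2108 → Aug 11, 2109: 365 days.
Aug 11, 2109 → Aug 11, 2110: 365 days.
Aug 11, 2110 → Aug 11, 2111: 365 days.
Aug 11, 2111 → Sep 11, 2111: 31 days (August has 31).
Sep 11, 2111 → Oct 11, 2111: 30 days (September has 30).
Oct 11, 2111 → Nov 11, 2111: 31 days (October has 31).
Nov 11, 2111 → Dec 11, 2111: 30 days (November has 30).
Dec 11, 2111 → Jan 11, 2112: 31 days (December has 31).
Jan 11, 2112 → Feb 11, 2112: 31 days (January has 31).
Feb 11, 2112 → Mar 11, 2112: 29 days (February has 29).
Mar 11, 2112 → Apr 11, 2112: 31 days (March has 31).
Apr 11, 2112 → May 11, 2112: 30 days (April has 30).
May 11, 2112 → Jun 11, 2112: 31 days (May has 31).
Jun 11, 2112 → Jul 11, 2112: 30 days (June has 30).
Jul 11, 2112 → Aug 11, 2112: 31 days (July has 31).
Aug 11, 2112 → Aug 29, 2112: 18 days.
Total: 7322 days.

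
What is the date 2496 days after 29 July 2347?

May 29, 2354

+366 (one year; includes Feb 29, 2348) → Jul 29, 2348 (2130 left).
+365 (one year) → Jul 29, 2349 (1765 left).
+365 (one year) → Jul 29, 2350 (1400 left).
+365 (one year) → Jul 29, 2351 (1035 left).
+366 (one year; includes Feb 29, 2352) → Jul 29, 2352 (669 left).
+365 (one year) → Jul 29, 2353 (304 left).
Jul has 31 days: +3 → Aug 1, 2353 (301 left).
Aug has 31 days: +31 → Sep 1, 2353 (270 left).
Sep has 30 days: +30 → Oct 1, 2353 (240 left).
Oct has 31 days: +31 → Nov 1, 2353 (209 left).
Nov has 30 days: +30 → Dec 1, 2353 (179 left).
Dec has 31 days: +31 → Jan 1, 2354 (148 left).
Jan has 31 days: +31 → Feb 1, 2354 (117 left).
Feb has 28 days: +28 → Mar 1, 2354 (89 left).
Mar has 31 days: +31 → Apr 1, 2354 (58 left).
Apr has 30 days: +30 → May 1, 2354 (28 left).
+28 → May 29, 2354.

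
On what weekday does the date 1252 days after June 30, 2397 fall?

Sunday

Jun 30, 2397 is a Monday.
1252 mod 7 = 6, so 1252 days after a Monday is Monday + 6 = Sunday.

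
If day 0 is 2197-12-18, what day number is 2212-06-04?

Dec 18, 2197 → Dec 18, 2198: 365 days.
Dec 18, 2198 → Dec 18, 2199: 365 days.
Dec 18, 2199 → Dec 18, 2200: 365 days.
Dec 18, 2200 → Dec 18, 2201: 365 days.
Dec 18, 2201 → Dec 18, 2202: 365 days.
Dec 18, 2202 → Dec 18, 2203: 365 days.
Dec 18, 2203 → Dec 18, 2204: 366 days (Feb 29, 2204 is in that span).
Dec 18, 2204 → Dec 18, 2205: 365 days.
Dec 18, 2205 → Dec 18, 2206: 365 days.
Dec 18, 2206 → Dec 18, 2207: 365 days.
Dec 18, 2207 → Dec 18, 2208: 366 days (Feb 29, 2208 is in that span).
Dec 18, 2208 → Dec 18, 2209: 365 days.
Dec 18, 2209 → Dec 18, 2210: 365 days.
Dec 18, 2210 → Dec 18, 2211: 365 days.
Dec 18, 2211 → Jan 18, 2212: 31 days (December has 31).
Jan 18, 2212 → Feb 18, 2212: 31 days (January has 31).
Feb 18, 2212 → Mar 18, 2212: 29 days (February has 29).
Mar 18, 2212 → Apr 18, 2212: 31 days (March has 31).
Apr 18, 2212 → May 18, 2212: 30 days (April has 30).
May 18, 2212 → Jun 4, 2212: 17 days.
Total: 5281 days.

5281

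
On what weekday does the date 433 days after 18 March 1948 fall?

Mar 18, 1948 is a Thursday.
433 mod 7 = 6, so 433 days after a Thursday is Thursday + 6 = Wednesday.

Wednesday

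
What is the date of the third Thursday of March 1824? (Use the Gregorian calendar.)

March 1, 1824 is a Monday.
The first Thursday is therefore March 4 (3 days later).
The third Thursday is 4 + 2×7 = March 18.

March 18, 1824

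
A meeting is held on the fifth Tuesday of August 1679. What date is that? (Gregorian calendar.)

August 29, 1679

August 1, 1679 is a Tuesday.
The first Tuesday is therefore August 1 (same day).
The fifth Tuesday is 1 + 4×7 = August 29.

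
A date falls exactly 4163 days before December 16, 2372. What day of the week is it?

Dec 16, 2372 is a Saturday.
4163 mod 7 = 5, so 4163 days before a Saturday is Saturday − 5 = Monday.

Monday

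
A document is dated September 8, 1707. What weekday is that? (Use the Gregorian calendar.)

Thursday

Doomsday rule: the anchor day for the 1700s is Sunday. For year 07: 7÷12 = 0 r 7, and 7÷4 = 1, so 0+7+1 = 8.
Sunday + 8 ≡ Monday — that's 1707's doomsday.
In September the doomsday date is Sep 5.
Sep 8 is 3 days after Sep 5; 3 mod 7 = 3, so Monday + 3 = Thursday.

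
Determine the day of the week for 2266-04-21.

Doomsday rule: the anchor day for the 2200s is Friday. For year 66: 66÷12 = 5 r 6, and 6÷4 = 1, so 5+6+1 = 12.
Friday + 12 ≡ Wednesday — that's 2266's doomsday.
In April the doomsday date is Apr 4.
Apr 21 is 17 days after Apr 4; 17 mod 7 = 3, so Wednesday + 3 = Saturday.

Saturday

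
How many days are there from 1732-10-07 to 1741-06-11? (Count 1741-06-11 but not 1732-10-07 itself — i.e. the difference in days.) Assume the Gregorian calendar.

3169

Oct 7, 1732 → Oct 7, 1733: 365 days.
Oct 7, 1733 → Oct 7, 1734: 365 days.
Oct 7, 1734 → Oct 7, 1735: 365 days.
Oct 7, 1735 → Oct 7, 1736: 366 days (Feb 29, 1736 is in that span).
Oct 7, 1736 → Oct 7, 1737: 365 days.
Oct 7, 1737 → Oct 7, 1738: 365 days.
Oct 7, 1738 → Oct 7, 1739: 365 days.
Oct 7, 1739 → Oct 7, 1740: 366 days (Feb 29, 1740 is in that span).
Oct 7, 1740 → Nov 7, 1740: 31 days (October has 31).
Nov 7, 1740 → Dec 7, 1740: 30 days (November has 30).
Dec 7, 1740 → Jan 7, 1741: 31 days (December has 31).
Jan 7, 1741 → Feb 7, 1741: 31 days (January has 31).
Feb 7, 1741 → Mar 7, 1741: 28 days (February has 28).
Mar 7, 1741 → Apr 7, 1741: 31 days (March has 31).
Apr 7, 1741 → May 7, 1741: 30 days (April has 30).
May 7, 1741 → Jun 7, 1741: 31 days (May has 31).
Jun 7, 1741 → Jun 11, 1741: 4 days.
Total: 3169 days.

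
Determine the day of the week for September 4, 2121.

Thursday

Doomsday rule: the anchor day for the 2100s is Sunday. For year 21: 21÷12 = 1 r 9, and 9÷4 = 2, so 1+9+2 = 12.
Sunday + 12 ≡ Friday — that's 2121's doomsday.
In September the doomsday date is Sep 5.
Sep 4 is 1 day before Sep 5; 1 mod 7 = 1, so Friday − 1 = Thursday.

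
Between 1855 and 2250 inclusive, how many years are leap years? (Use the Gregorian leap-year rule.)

96

Multiples of 4 in [1855,2250]: 99.
Of those, multiples of 100: 4 (not leap unless ÷400).
Multiples of 400: 1.
Leap years = 99 − 4 + 1 = 96.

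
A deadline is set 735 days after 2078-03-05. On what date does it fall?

March 9, 2080

+365 (one year) → Mar 5, 2079 (370 left).
Mar has 31 days: +27 → Apr 1, 2079 (343 left).
Apr has 30 days: +30 → May 1, 2079 (313 left).
May has 31 days: +31 → Jun 1, 2079 (282 left).
Jun has 30 days: +30 → Jul 1, 2079 (252 left).
Jul has 31 days: +31 → Aug 1, 2079 (221 left).
Aug has 31 days: +31 → Sep 1, 2079 (190 left).
Sep has 30 days: +30 → Oct 1, 2079 (160 left).
Oct has 31 days: +31 → Nov 1, 2079 (129 left).
Nov has 30 days: +30 → Dec 1, 2079 (99 left).
Dec has 31 days: +31 → Jan 1, 2080 (68 left).
Jan has 31 days: +31 → Feb 1, 2080 (37 left).
Feb has 29 days: +29 → Mar 1, 2080 (8 left).
+8 → Mar 9, 2080.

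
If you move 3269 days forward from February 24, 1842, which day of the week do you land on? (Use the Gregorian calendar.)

Thursday

Feb 24, 1842 is a Thursday.
3269 mod 7 = 0, so 3269 days after a Thursday is Thursday + 0 = Thursday.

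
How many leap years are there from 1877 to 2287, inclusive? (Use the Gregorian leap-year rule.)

99

Multiples of 4 in [1877,2287]: 102.
Of those, multiples of 100: 4 (not leap unless ÷400).
Multiples of 400: 1.
Leap years = 102 − 4 + 1 = 99.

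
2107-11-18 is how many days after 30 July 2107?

Jul 30, 2107 → Aug 30, 2107: 31 days (July has 31).
Aug 30, 2107 → Sep 30, 2107: 31 days (August has 31).
Sep 30, 2107 → Oct 30, 2107: 30 days (September has 30).
Oct 30, 2107 → Nov 18, 2107: 19 days.
Total: 111 days.

111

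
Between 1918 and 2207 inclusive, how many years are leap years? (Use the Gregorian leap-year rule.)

Multiples of 4 in [1918,2207]: 72.
Of those, multiples of 100: 3 (not leap unless ÷400).
Multiples of 400: 1.
Leap years = 72 − 3 + 1 = 70.

70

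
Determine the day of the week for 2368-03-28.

Doomsday rule: the anchor day for the 2300s is Wednesday. For year 68: 68÷12 = 5 r 8, and 8÷4 = 2, so 5+8+2 = 15.
Wednesday + 15 ≡ Thursday — that's 2368's doomsday.
In March the doomsday date is Mar 14.
Mar 28 is 14 days after Mar 14; 14 mod 7 = 0, so Thursday + 0 = Thursday.

Thursday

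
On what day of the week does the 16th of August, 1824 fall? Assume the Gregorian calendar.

Monday

January 1, 1824 is a Thursday.
Jan 1, 1824 → Feb 1, 1824: 31 days (January has 31).
Feb 1, 1824 → Mar 1, 1824: 29 days (February has 29).
Mar 1, 1824 → Apr 1, 1824: 31 days (March has 31).
Apr 1, 1824 → May 1, 1824: 30 days (April has 30).
May 1, 1824 → Jun 1, 1824: 31 days (May has 31).
Jun 1, 1824 → Jul 1, 1824: 30 days (June has 30).
Jul 1, 1824 → Aug 1, 1824: 31 days (July has 31).
Aug 1, 1824 → Aug 16, 1824: 15 days.
Total: 228 days.
228 mod 7 = 4, so Thursday + 4 = Monday.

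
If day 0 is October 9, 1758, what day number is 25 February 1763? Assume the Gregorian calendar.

1600

Oct 9, 1758 → Oct 9, 1759: 365 days.
Oct 9, 1759 → Oct 9, 1760: 366 days (Feb 29, 1760 is in that span).
Oct 9, 1760 → Oct 9, 1761: 365 days.
Oct 9, 1761 → Oct 9, 1762: 365 days.
Oct 9, 1762 → Nov 9, 1762: 31 days (October has 31).
Nov 9, 1762 → Dec 9, 1762: 30 days (November has 30).
Dec 9, 1762 → Jan 9, 1763: 31 days (December has 31).
Jan 9, 1763 → Feb 9, 1763: 31 days (January has 31).
Feb 9, 1763 → Feb 25, 1763: 16 days.
Total: 1600 days.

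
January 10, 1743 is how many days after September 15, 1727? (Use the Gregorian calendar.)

5596

Sep 15, 1727 → Sep 15, 1728: 366 days (Feb 29, 1728 is in that span).
Sep 15, 1728 → Sep 15, 1729: 365 days.
Sep 15, 1729 → Sep 15, 1730: 365 days.
Sep 15, 1730 → Sep 15, 1731: 365 days.
Sep 15, 1731 → Sep 15, 1732: 366 days (Feb 29, 1732 is in that span).
Sep 15, 1732 → Sep 15, 1733: 365 days.
Sep 15, 1733 → Sep 15, 1734: 365 days.
Sep 15, 1734 → Sep 15, 1735: 365 days.
Sep 15, 1735 → Sep 15, 1736: 366 days (Feb 29, 1736 is in that span).
Sep 15, 1736 → Sep 15, 1737: 365 days.
Sep 15, 1737 → Sep 15, 1738: 365 days.
Sep 15, 1738 → Sep 15, 1739: 365 days.
Sep 15, 1739 → Sep 15, 1740: 366 days (Feb 29, 1740 is in that span).
Sep 15, 1740 → Sep 15, 1741: 365 days.
Sep 15, 1741 → Sep 15, 1742: 365 days.
Sep 15, 1742 → Oct 15, 1742: 30 days (September has 30).
Oct 15, 1742 → Nov 15, 1742: 31 days (October has 31).
Nov 15, 1742 → Dec 15, 1742: 30 days (November has 30).
Dec 15, 1742 → Jan 10, 1743: 26 days.
Total: 5596 days.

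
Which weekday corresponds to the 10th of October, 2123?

Sunday

Doomsday rule: the anchor day for the 2100s is Sunday. For year 23: 23÷12 = 1 r 11, and 11÷4 = 2, so 1+11+2 = 14.
Sunday + 14 ≡ Sunday — that's 2123's doomsday.
In October the doomsday date is Oct 10.
Oct 10 is the doomsday itself: Sunday.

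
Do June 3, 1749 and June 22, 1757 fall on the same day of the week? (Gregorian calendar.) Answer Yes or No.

No

From Jun 3, 1749 to Jun 22, 1757 is 2941 days.
2941 mod 7 = 1, so they are different weekdays.
(Jun 3, 1749 is a Tuesday; Jun 22, 1757 is a Wednesday.)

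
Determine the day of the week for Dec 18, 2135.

January 1, 2135 is a Saturday.
Jan 1, 2135 → Feb 1, 2135: 31 days (January has 31).
Feb 1, 2135 → Mar 1, 2135: 28 days (February has 28).
Mar 1, 2135 → Apr 1, 2135: 31 days (March has 31).
Apr 1, 2135 → May 1, 2135: 30 days (April has 30).
May 1, 2135 → Jun 1, 2135: 31 days (May has 31).
Jun 1, 2135 → Jul 1, 2135: 30 days (June has 30).
Jul 1, 2135 → Aug 1, 2135: 31 days (July has 31).
Aug 1, 2135 → Sep 1, 2135: 31 days (August has 31).
Sep 1, 2135 → Oct 1, 2135: 30 days (September has 30).
Oct 1, 2135 → Nov 1, 2135: 31 days (October has 31).
Nov 1, 2135 → Dec 1, 2135: 30 days (November has 30).
Dec 1, 2135 → Dec 18, 2135: 17 days.
Total: 351 days.
351 mod 7 = 1, so Saturday + 1 = Sunday.

Sunday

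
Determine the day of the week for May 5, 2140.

Thursday

January 1, 2140 is a Friday.
Jan 1, 2140 → Feb 1, 2140: 31 days (January has 31).
Feb 1, 2140 → Mar 1, 2140: 29 days (February has 29).
Mar 1, 2140 → Apr 1, 2140: 31 days (March has 31).
Apr 1, 2140 → May 1, 2140: 30 days (April has 30).
May 1, 2140 → May 5, 2140: 4 days.
Total: 125 days.
125 mod 7 = 6, so Friday + 6 = Thursday.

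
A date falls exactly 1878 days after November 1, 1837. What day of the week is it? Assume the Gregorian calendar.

Nov 1, 1837 is a Wednesday.
1878 mod 7 = 2, so 1878 days after a Wednesday is Wednesday + 2 = Friday.

Friday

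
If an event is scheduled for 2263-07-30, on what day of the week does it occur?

Doomsday rule: the anchor day for the 2200s is Friday. For year 63: 63÷12 = 5 r 3, and 3÷4 = 0, so 5+3+0 = 8.
Friday + 8 ≡ Saturday — that's 2263's doomsday.
In July the doomsday date is Jul 11.
Jul 30 is 19 days after Jul 11; 19 mod 7 = 5, so Saturday + 5 = Thursday.

Thursday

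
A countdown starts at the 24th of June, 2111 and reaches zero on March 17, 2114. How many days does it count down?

997

Jun 24, 2111 → Jun 24, 2112: 366 days (Feb 29, 2112 is in that span).
Jun 24, 2112 → Jun 24, 2113: 365 days.
Jun 24, 2113 → Jul 24, 2113: 30 days (June has 30).
Jul 24, 2113 → Aug 24, 2113: 31 days (July has 31).
Aug 24, 2113 → Sep 24, 2113: 31 days (August has 31).
Sep 24, 2113 → Oct 24, 2113: 30 days (September has 30).
Oct 24, 2113 → Nov 24, 2113: 31 days (October has 31).
Nov 24, 2113 → Dec 24, 2113: 30 days (November has 30).
Dec 24, 2113 → Jan 24, 2114: 31 days (December has 31).
Jan 24, 2114 → Feb 24, 2114: 31 days (January has 31).
Feb 24, 2114 → Mar 17, 2114: 21 days.
Total: 997 days.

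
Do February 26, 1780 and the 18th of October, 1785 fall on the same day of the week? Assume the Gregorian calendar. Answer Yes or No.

No

From Feb 26, 1780 to Oct 18, 1785 is 2061 days.
2061 mod 7 = 3, so they are different weekdays.
(Feb 26, 1780 is a Saturday; Oct 18, 1785 is a Tuesday.)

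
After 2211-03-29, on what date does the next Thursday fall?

Mar 29, 2211 is a Friday.
From Friday to the next Thursday is 6 days.
Mar 29, 2211 + 6 = Apr 4, 2211.

April 4, 2211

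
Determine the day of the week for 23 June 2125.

Doomsday rule: the anchor day for the 2100s is Sunday. For year 25: 25÷12 = 2 r 1, and 1÷4 = 0, so 2+1+0 = 3.
Sunday + 3 ≡ Wednesday — that's 2125's doomsday.
In June the doomsday date is Jun 6.
Jun 23 is 17 days after Jun 6; 17 mod 7 = 3, so Wednesday + 3 = Saturday.

Saturday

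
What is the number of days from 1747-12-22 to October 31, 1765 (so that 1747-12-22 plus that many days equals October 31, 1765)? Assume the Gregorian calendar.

6523

Dec 22, 1747 → Dec 22, 1748: 366 days (Feb 29, 1748 is in that span).
Dec 22, 1748 → Dec 22, 1749: 365 days.
Dec 22, 1749 → Dec 22, 1750: 365 days.
Dec 22, 1750 → Dec 22, 1751: 365 days.
Dec 22, 1751 → Dec 22, 1752: 366 days (Feb 29, 1752 is in that span).
Dec 22, 1752 → Dec 22, 1753: 365 days.
Dec 22, 1753 → Dec 22, 1754: 365 days.
Dec 22, 1754 → Dec 22, 1755: 365 days.
Dec 22, 1755 → Dec 22, 1756: 366 days (Feb 29, 1756 is in that span).
Dec 22, 1756 → Dec 22, 1757: 365 days.
Dec 22, 1757 → Dec 22, 1758: 365 days.
Dec 22, 1758 → Dec 22, 1759: 365 days.
Dec 22, 1759 → Dec 22, 1760: 366 days (Feb 29, 1760 is in that span).
Dec 22, 1760 → Dec 22, 1761: 365 days.
Dec 22, 1761 → Dec 22, 1762: 365 days.
Dec 22, 1762 → Dec 22, 1763: 365 days.
Dec 22, 1763 → Dec 22, 1764: 366 days (Feb 29, 1764 is in that span).
Dec 22, 1764 → Jan 22, 1765: 31 days (December has 31).
Jan 22, 1765 → Feb 22, 1765: 31 days (January has 31).
Feb 22, 1765 → Mar 22, 1765: 28 days (February has 28).
Mar 22, 1765 → Apr 22, 1765: 31 days (March has 31).
Apr 22, 1765 → May 22, 1765: 30 days (April has 30).
May 22, 1765 → Jun 22, 1765: 31 days (May has 31).
Jun 22, 1765 → Jul 22, 1765: 30 days (June has 30).
Jul 22, 1765 → Aug 22, 1765: 31 days (July has 31).
Aug 22, 1765 → Sep 22, 1765: 31 days (August has 31).
Sep 22, 1765 → Oct 22, 1765: 30 days (September has 30).
Oct 22, 1765 → Oct 31, 1765: 9 days.
Total: 6523 days.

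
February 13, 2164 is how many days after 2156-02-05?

Feb 5, 2156 → Feb 5, 2157: 366 days (Feb 29, 2156 is in that span).
Feb 5, 2157 → Feb 5, 2158: 365 days.
Feb 5, 2158 → Feb 5, 2159: 365 days.
Feb 5, 2159 → Feb 5, 2160: 365 days.
Feb 5, 2160 → Feb 5, 2161: 366 days (Feb 29, 2160 is in that span).
Feb 5, 2161 → Feb 5, 2162: 365 days.
Feb 5, 2162 → Feb 5, 2163: 365 days.
Feb 5, 2163 → Mar 5, 2163: 28 days (February has 28).
Mar 5, 2163 → Apr 5, 2163: 31 days (March has 31).
Apr 5, 2163 → May 5, 2163: 30 days (April has 30).
May 5, 2163 → Jun 5, 2163: 31 days (May has 31).
Jun 5, 2163 → Jul 5, 2163: 30 days (June has 30).
Jul 5, 2163 → Aug 5, 2163: 31 days (July has 31).
Aug 5, 2163 → Sep 5, 2163: 31 days (August has 31).
Sep 5, 2163 → Oct 5, 2163: 30 days (September has 30).
Oct 5, 2163 → Nov 5, 2163: 31 days (October has 31).
Nov 5, 2163 → Dec 5, 2163: 30 days (November has 30).
Dec 5, 2163 → Jan 5, 2164: 31 days (December has 31).
Jan 5, 2164 → Feb 5, 2164: 31 days (January has 31).
Feb 5, 2164 → Feb 13, 2164: 8 days.
Total: 2930 days.

2930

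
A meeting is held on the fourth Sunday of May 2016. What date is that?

May 1, 2016 is a Sunday.
The first Sunday is therefore May 1 (same day).
The fourth Sunday is 1 + 3×7 = May 22.

May 22, 2016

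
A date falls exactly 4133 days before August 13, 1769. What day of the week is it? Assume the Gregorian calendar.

First find the weekday of Aug 13, 1769. Doomsday rule: the anchor day for the 1700s is Sunday. For year 69: 69÷12 = 5 r 9, and 9÷4 = 2, so 5+9+2 = 16.
Sunday + 16 ≡ Tuesday — that's 1769's doomsday.
In August the doomsday date is Aug 8.
Aug 13 is 5 days after Aug 8; 5 mod 7 = 5, so Tuesday + 5 = Sunday.
4133 mod 7 = 3, so 4133 days before a Sunday is Sunday − 3 = Thursday.

Thursday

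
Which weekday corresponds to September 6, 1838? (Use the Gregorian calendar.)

Thursday

Doomsday rule: the anchor day for the 1800s is Friday. For year 38: 38÷12 = 3 r 2, and 2÷4 = 0, so 3+2+0 = 5.
Friday + 5 ≡ Wednesday — that's 1838's doomsday.
In September the doomsday date is Sep 5.
Sep 6 is 1 day after Sep 5; 1 mod 7 = 1, so Wednesday + 1 = Thursday.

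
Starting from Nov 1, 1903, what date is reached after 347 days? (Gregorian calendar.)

October 13, 1904

Nov has 30 days: +30 → Dec 1, 1903 (317 left).
Dec has 31 days: +31 → Jan 1, 1904 (286 left).
Jan has 31 days: +31 → Feb 1, 1904 (255 left).
Feb has 29 days: +29 → Mar 1, 1904 (226 left).
Mar has 31 days: +31 → Apr 1, 1904 (195 left).
Apr has 30 days: +30 → May 1, 1904 (165 left).
May has 31 days: +31 → Jun 1, 1904 (134 left).
Jun has 30 days: +30 → Jul 1, 1904 (104 left).
Jul has 31 days: +31 → Aug 1, 1904 (73 left).
Aug has 31 days: +31 → Sep 1, 1904 (42 left).
Sep has 30 days: +30 → Oct 1, 1904 (12 left).
+12 → Oct 13, 1904.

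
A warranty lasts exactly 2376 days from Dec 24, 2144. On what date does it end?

+365 (one year) → Dec 24, 2145 (2011 left).
+365 (one year) → Dec 24, 2146 (1646 left).
+365 (one year) → Dec 24, 2147 (1281 left).
+366 (one year; includes Feb 29, 2148) → Dec 24, 2148 (915 left).
+365 (one year) → Dec 24, 2149 (550 left).
+365 (one year) → Dec 24, 2150 (185 left).
Dec has 31 days: +8 → Jan 1, 2151 (177 left).
Jan has 31 days: +31 → Feb 1, 2151 (146 left).
Feb has 28 days: +28 → Mar 1, 2151 (118 left).
Mar has 31 days: +31 → Apr 1, 2151 (87 left).
Apr has 30 days: +30 → May 1, 2151 (57 left).
May has 31 days: +31 → Jun 1, 2151 (26 left).
+26 → Jun 27, 2151.

June 27, 2151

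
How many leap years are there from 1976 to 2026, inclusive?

Multiples of 4 in [1976,2026]: 13.
Of those, multiples of 100: 1 (not leap unless ÷400).
Multiples of 400: 1.
Leap years = 13 − 1 + 1 = 13.

13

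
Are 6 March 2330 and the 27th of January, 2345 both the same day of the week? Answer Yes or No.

No

From Mar 6, 2330 to Jan 27, 2345 is 5441 days.
5441 mod 7 = 2, so they are different weekdays.
(Mar 6, 2330 is a Thursday; Jan 27, 2345 is a Saturday.)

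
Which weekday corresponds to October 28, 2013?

Doomsday rule: the anchor day for the 2000s is Tuesday. For year 13: 13÷12 = 1 r 1, and 1÷4 = 0, so 1+1+0 = 2.
Tuesday + 2 ≡ Thursday — that's 2013's doomsday.
In October the doomsday date is Oct 10.
Oct 28 is 18 days after Oct 10; 18 mod 7 = 4, so Thursday + 4 = Monday.

Monday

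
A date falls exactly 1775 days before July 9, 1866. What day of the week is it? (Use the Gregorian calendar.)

Jul 9, 1866 is a Monday.
1775 mod 7 = 4, so 1775 days before a Monday is Monday − 4 = Thursday.

Thursday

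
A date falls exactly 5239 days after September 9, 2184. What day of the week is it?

Sunday

Sep 9, 2184 is a Thursday.
5239 mod 7 = 3, so 5239 days after a Thursday is Thursday + 3 = Sunday.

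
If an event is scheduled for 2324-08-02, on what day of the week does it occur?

Saturday

Doomsday rule: the anchor day for the 2300s is Wednesday. For year 24: 24÷12 = 2 r 0, and 0÷4 = 0, so 2+0+0 = 2.
Wednesday + 2 ≡ Friday — that's 2324's doomsday.
In August the doomsday date is Aug 8.
Aug 2 is 6 days before Aug 8; 6 mod 7 = 6, so Friday − 6 = Saturday.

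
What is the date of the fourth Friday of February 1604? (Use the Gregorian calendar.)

February 27, 1604

February 1, 1604 is a Sunday.
The first Friday is therefore February 6 (5 days later).
The fourth Friday is 6 + 3×7 = February 27.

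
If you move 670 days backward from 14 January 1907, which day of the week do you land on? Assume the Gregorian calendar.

Wednesday

First find the weekday of Jan 14, 1907. Doomsday rule: the anchor day for the 1900s is Wednesday. For year 07: 7÷12 = 0 r 7, and 7÷4 = 1, so 0+7+1 = 8.
Wednesday + 8 ≡ Thursday — that's 1907's doomsday.
In January the doomsday date is Jan 3 (1907 is not a leap year).
Jan 14 is 11 days after Jan 3; 11 mod 7 = 4, so Thursday + 4 = Monday.
670 mod 7 = 5, so 670 days before a Monday is Monday − 5 = Wednesday.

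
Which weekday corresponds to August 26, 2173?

January 1, 2173 is a Friday.
Jan 1, 2173 → Feb 1, 2173: 31 days (January has 31).
Feb 1, 2173 → Mar 1, 2173: 28 days (February has 28).
Mar 1, 2173 → Apr 1, 2173: 31 days (March has 31).
Apr 1, 2173 → May 1, 2173: 30 days (April has 30).
May 1, 2173 → Jun 1, 2173: 31 days (May has 31).
Jun 1, 2173 → Jul 1, 2173: 30 days (June has 30).
Jul 1, 2173 → Aug 1, 2173: 31 days (July has 31).
Aug 1, 2173 → Aug 26, 2173: 25 days.
Total: 237 days.
237 mod 7 = 6, so Friday + 6 = Thursday.

Thursday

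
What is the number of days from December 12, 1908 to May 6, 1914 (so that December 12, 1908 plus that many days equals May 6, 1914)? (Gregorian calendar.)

1971

Dec 12, 1908 → Dec 12, 1909: 365 days.
Dec 12, 1909 → Dec 12, 1910: 365 days.
Dec 12, 1910 → Dec 12, 1911: 365 days.
Dec 12, 1911 → Dec 12, 1912: 366 days (Feb 29, 1912 is in that span).
Dec 12, 1912 → Dec 12, 1913: 365 days.
Dec 12, 1913 → Jan 12, 1914: 31 days (December has 31).
Jan 12, 1914 → Feb 12, 1914: 31 days (January has 31).
Feb 12, 1914 → Mar 12, 1914: 28 days (February has 28).
Mar 12, 1914 → Apr 12, 1914: 31 days (March has 31).
Apr 12, 1914 → May 6, 1914: 24 days.
Total: 1971 days.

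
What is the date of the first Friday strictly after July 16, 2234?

Jul 16, 2234 is a Wednesday.
From Wednesday to the next Friday is 2 days.
Jul 16, 2234 + 2 = Jul 18, 2234.

July 18, 2234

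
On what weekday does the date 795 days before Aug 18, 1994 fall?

Sunday

First find the weekday of Aug 18, 1994. Doomsday rule: the anchor day for the 1900s is Wednesday. For year 94: 94÷12 = 7 r 10, and 10÷4 = 2, so 7+10+2 = 19.
Wednesday + 19 ≡ Monday — that's 1994's doomsday.
In August the doomsday date is Aug 8.
Aug 18 is 10 days after Aug 8; 10 mod 7 = 3, so Monday + 3 = Thursday.
795 mod 7 = 4, so 795 days before a Thursday is Thursday − 4 = Sunday.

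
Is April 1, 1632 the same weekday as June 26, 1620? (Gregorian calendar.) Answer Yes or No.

No

From Jun 26, 1620 to Apr 1, 1632 is 4297 days.
4297 mod 7 = 6, so they are different weekdays.
(Jun 26, 1620 is a Friday; Apr 1, 1632 is a Thursday.)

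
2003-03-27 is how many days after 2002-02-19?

Feb 19, 2002 → Feb 19, 2003: 365 days.
Feb 19, 2003 → Mar 19, 2003: 28 days (February has 28).
Mar 19, 2003 → Mar 27, 2003: 8 days.
Total: 401 days.

401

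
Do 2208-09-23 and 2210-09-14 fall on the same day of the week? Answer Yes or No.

From Sep 23, 2208 to Sep 14, 2210 is 721 days.
721 mod 7 = 0, so they are the same weekday.
(Sep 23, 2208 is a Friday; Sep 14, 2210 is a Friday.)

Yes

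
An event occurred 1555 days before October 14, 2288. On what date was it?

−366 (one year; includes Feb 29, 2288) → Oct 14, 2287 (1189 left).
−365 (one year) → Oct 14, 2286 (824 left).
−365 (one year) → Oct 14, 2285 (459 left).
−365 (one year) → Oct 14, 2284 (94 left).
−14 → Sep 30, 2284 (end of Sep, 30 days; 80 left).
−30 → Aug 31, 2284 (end of Aug, 31 days; 50 left).
−31 → Jul 31, 2284 (end of Jul, 31 days; 19 left).
−19 → Jul 12, 2284.

July 12, 2284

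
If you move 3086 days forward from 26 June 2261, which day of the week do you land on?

Tuesday

First find the weekday of Jun 26, 2261. Doomsday rule: the anchor day for the 2200s is Friday. For year 61: 61÷12 = 5 r 1, and 1÷4 = 0, so 5+1+0 = 6.
Friday + 6 ≡ Thursday — that's 2261's doomsday.
In June the doomsday date is Jun 6.
Jun 26 is 20 days after Jun 6; 20 mod 7 = 6, so Thursday + 6 = Wednesday.
3086 mod 7 = 6, so 3086 days after a Wednesday is Wednesday + 6 = Tuesday.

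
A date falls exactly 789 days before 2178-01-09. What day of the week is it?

Jan 9, 2178 is a Friday.
789 mod 7 = 5, so 789 days before a Friday is Friday − 5 = Sunday.

Sunday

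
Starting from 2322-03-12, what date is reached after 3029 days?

June 27, 2330

+365 (one year) → Mar 12, 2323 (2664 left).
+366 (one year; includes Feb 29, 2324) → Mar 12, 2324 (2298 left).
+365 (one year) → Mar 12, 2325 (1933 left).
+365 (one year) → Mar 12, 2326 (1568 left).
+365 (one year) → Mar 12, 2327 (1203 left).
+366 (one year; includes Feb 29, 2328) → Mar 12, 2328 (837 left).
+365 (one year) → Mar 12, 2329 (472 left).
+365 (one year) → Mar 12, 2330 (107 left).
Mar has 31 days: +20 → Apr 1, 2330 (87 left).
Apr has 30 days: +30 → May 1, 2330 (57 left).
May has 31 days: +31 → Jun 1, 2330 (26 left).
+26 → Jun 27, 2330.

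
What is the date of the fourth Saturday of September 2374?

September 1, 2374 is a Sunday.
The first Saturday is therefore September 7 (6 days later).
The fourth Saturday is 7 + 3×7 = September 28.

September 28, 2374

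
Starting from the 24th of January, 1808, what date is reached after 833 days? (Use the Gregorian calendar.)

+366 (one year; includes Feb 29, 1808) → Jan 24, 1809 (467 left).
+365 (one year) → Jan 24, 1810 (102 left).
Jan has 31 days: +8 → Feb 1, 1810 (94 left).
Feb has 28 days: +28 → Mar 1, 1810 (66 left).
Mar has 31 days: +31 → Apr 1, 1810 (35 left).
Apr has 30 days: +30 → May 1, 1810 (5 left).
+5 → May 6, 1810.

May 6, 1810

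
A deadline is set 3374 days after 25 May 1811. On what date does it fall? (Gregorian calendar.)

August 19, 1820

+366 (one year; includes Feb 29, 1812) → May 25, 1812 (3008 left).
+365 (one year) → May 25, 1813 (2643 left).
+365 (one year) → May 25, 1814 (2278 left).
+365 (one year) → May 25, 1815 (1913 left).
+366 (one year; includes Feb 29, 1816) → May 25, 1816 (1547 left).
+365 (one year) → May 25, 1817 (1182 left).
+365 (one year) → May 25, 1818 (817 left).
+365 (one year) → May 25, 1819 (452 left).
+366 (one year; includes Feb 29, 1820) → May 25, 1820 (86 left).
May has 31 days: +7 → Jun 1, 1820 (79 left).
Jun has 30 days: +30 → Jul 1, 1820 (49 left).
Jul has 31 days: +31 → Aug 1, 1820 (18 left).
+18 → Aug 19, 1820.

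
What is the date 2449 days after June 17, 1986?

+365 (one year) → Jun 17, 1987 (2084 left).
+366 (one year; includes Feb 29, 1988) → Jun 17, 1988 (1718 left).
+365 (one year) → Jun 17, 1989 (1353 left).
+365 (one year) → Jun 17, 1990 (988 left).
+365 (one year) → Jun 17, 1991 (623 left).
+366 (one year; includes Feb 29, 1992) → Jun 17, 1992 (257 left).
Jun has 30 days: +14 → Jul 1, 1992 (243 left).
Jul has 31 days: +31 → Aug 1, 1992 (212 left).
Aug has 31 days: +31 → Sep 1, 1992 (181 left).
Sep has 30 days: +30 → Oct 1, 1992 (151 left).
Oct has 31 days: +31 → Nov 1, 1992 (120 left).
Nov has 30 days: +30 → Dec 1, 1992 (90 left).
Dec has 31 days: +31 → Jan 1, 1993 (59 left).
Jan has 31 days: +31 → Feb 1, 1993 (28 left).
Feb has 28 days: +28 → Mar 1, 1993 (0 left).

March 1, 1993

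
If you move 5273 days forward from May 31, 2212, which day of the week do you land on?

Tuesday

May 31, 2212 is a Sunday.
5273 mod 7 = 2, so 5273 days after a Sunday is Sunday + 2 = Tuesday.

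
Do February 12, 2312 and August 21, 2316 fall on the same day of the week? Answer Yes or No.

Yes

From Feb 12, 2312 to Aug 21, 2316 is 1652 days.
1652 mod 7 = 0, so they are the same weekday.
(Feb 12, 2312 is a Monday; Aug 21, 2316 is a Monday.)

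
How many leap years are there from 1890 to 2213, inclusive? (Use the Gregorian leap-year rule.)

78

Multiples of 4 in [1890,2213]: 81.
Of those, multiples of 100: 4 (not leap unless ÷400).
Multiples of 400: 1.
Leap years = 81 − 4 + 1 = 78.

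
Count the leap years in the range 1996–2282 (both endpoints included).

Multiples of 4 in [1996,2282]: 72.
Of those, multiples of 100: 3 (not leap unless ÷400).
Multiples of 400: 1.
Leap years = 72 − 3 + 1 = 70.

70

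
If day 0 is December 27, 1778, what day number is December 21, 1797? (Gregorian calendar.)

Dec 27, 1778 → Dec 27, 1779: 365 days.
Dec 27, 1779 → Dec 27, 1780: 366 days (Feb 29, 1780 is in that span).
Dec 27, 1780 → Dec 27, 1781: 365 days.
Dec 27, 1781 → Dec 27, 1782: 365 days.
Dec 27, 1782 → Dec 27, 1783: 365 days.
Dec 27, 1783 → Dec 27, 1784: 366 days (Feb 29, 1784 is in that span).
Dec 27, 1784 → Dec 27, 1785: 365 days.
Dec 27, 1785 → Dec 27, 1786: 365 days.
Dec 27, 1786 → Dec 27, 1787: 365 days.
Dec 27, 1787 → Dec 27, 1788: 366 days (Feb 29, 1788 is in that span).
Dec 27, 1788 → Dec 27, 1789: 365 days.
Dec 27, 1789 → Dec 27, 1790: 365 days.
Dec 27, 1790 → Dec 27, 1791: 365 days.
Dec 27, 1791 → Dec 27, 1792: 366 days (Feb 29, 1792 is in that span).
Dec 27, 1792 → Dec 27, 1793: 365 days.
Dec 27, 1793 → Dec 27, 1794: 365 days.
Dec 27, 1794 → Dec 27, 1795: 365 days.
Dec 27, 1795 → Dec 27, 1796: 366 days (Feb 29, 1796 is in that span).
Dec 27, 1796 → Jan 27, 1797: 31 days (December has 31).
Jan 27, 1797 → Feb 27, 1797: 31 days (January has 31).
Feb 27, 1797 → Mar 27, 1797: 28 days (February has 28).
Mar 27, 1797 → Apr 27, 1797: 31 days (March has 31).
Apr 27, 1797 → May 27, 1797: 30 days (April has 30).
May 27, 1797 → Jun 27, 1797: 31 days (May has 31).
Jun 27, 1797 → Jul 27, 1797: 30 days (June has 30).
Jul 27, 1797 → Aug 27, 1797: 31 days (July has 31).
Aug 27, 1797 → Sep 27, 1797: 31 days (August has 31).
Sep 27, 1797 → Oct 27, 1797: 30 days (September has 30).
Oct 27, 1797 → Nov 27, 1797: 31 days (October has 31).
Nov 27, 1797 → Dec 21, 1797: 24 days.
Total: 6934 days.

6934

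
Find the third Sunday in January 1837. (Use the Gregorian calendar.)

January 15, 1837

January 1, 1837 is a Sunday.
The first Sunday is therefore January 1 (same day).
The third Sunday is 1 + 2×7 = January 15.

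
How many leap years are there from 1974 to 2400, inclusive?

104

Multiples of 4 in [1974,2400]: 107.
Of those, multiples of 100: 5 (not leap unless ÷400).
Multiples of 400: 2.
Leap years = 107 − 5 + 2 = 104.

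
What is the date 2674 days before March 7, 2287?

−365 (one year) → Mar 7, 2286 (2309 left).
−365 (one year) → Mar 7, 2285 (1944 left).
−365 (one year) → Mar 7, 2284 (1579 left).
−366 (one year; includes Feb 29, 2284) → Mar 7, 2283 (1213 left).
−365 (one year) → Mar 7, 2282 (848 left).
−365 (one year) → Mar 7, 2281 (483 left).
−365 (one year) → Mar 7, 2280 (118 left).
−7 → Feb 29, 2280 (end of Feb, 29 days; 111 left).
−29 → Jan 31, 2280 (end of Jan, 31 days; 82 left).
−31 → Dec 31, 2279 (end of Dec, 31 days; 51 left).
−31 → Nov 30, 2279 (end of Nov, 30 days; 20 left).
−20 → Nov 10, 2279.

November 10, 2279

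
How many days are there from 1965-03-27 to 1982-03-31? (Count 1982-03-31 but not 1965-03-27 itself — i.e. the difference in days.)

Mar 27, 1965 → Mar 27, 1966: 365 days.
Mar 27, 1966 → Mar 27, 1967: 365 days.
Mar 27, 1967 → Mar 27, 1968: 366 days (Feb 29, 1968 is in that span).
Mar 27, 1968 → Mar 27, 1969: 365 days.
Mar 27, 1969 → Mar 27, 1970: 365 days.
Mar 27, 1970 → Mar 27, 1971: 365 days.
Mar 27, 1971 → Mar 27, 1972: 366 days (Feb 29, 1972 is in that span).
Mar 27, 1972 → Mar 27, 1973: 365 days.
Mar 27, 1973 → Mar 27, 1974: 365 days.
Mar 27, 1974 → Mar 27, 1975: 365 days.
Mar 27, 1975 → Mar 27, 1976: 366 days (Feb 29, 1976 is in that span).
Mar 27, 1976 → Mar 27, 1977: 365 days.
Mar 27, 1977 → Mar 27, 1978: 365 days.
Mar 27, 1978 → Mar 27, 1979: 365 days.
Mar 27, 1979 → Mar 27, 1980: 366 days (Feb 29, 1980 is in that span).
Mar 27, 1980 → Mar 27, 1981: 365 days.
Mar 27, 1981 → Apr 27, 1981: 31 days (March has 31).
Apr 27, 1981 → May 27, 1981: 30 days (April has 30).
May 27, 1981 → Jun 27, 1981: 31 days (May has 31).
Jun 27, 1981 → Jul 27, 1981: 30 days (June has 30).
Jul 27, 1981 → Aug 27, 1981: 31 days (July has 31).
Aug 27, 1981 → Sep 27, 1981: 31 days (August has 31).
Sep 27, 1981 → Oct 27, 1981: 30 days (September has 30).
Oct 27, 1981 → Nov 27, 1981: 31 days (October has 31).
Nov 27, 1981 → Dec 27, 1981: 30 days (November has 30).
Dec 27, 1981 → Jan 27, 1982: 31 days (December has 31).
Jan 27, 1982 → Feb 27, 1982: 31 days (January has 31).
Feb 27, 1982 → Mar 27, 1982: 28 days (February has 28).
Mar 27, 1982 → Mar 31, 1982: 4 days.
Total: 6213 days.

6213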